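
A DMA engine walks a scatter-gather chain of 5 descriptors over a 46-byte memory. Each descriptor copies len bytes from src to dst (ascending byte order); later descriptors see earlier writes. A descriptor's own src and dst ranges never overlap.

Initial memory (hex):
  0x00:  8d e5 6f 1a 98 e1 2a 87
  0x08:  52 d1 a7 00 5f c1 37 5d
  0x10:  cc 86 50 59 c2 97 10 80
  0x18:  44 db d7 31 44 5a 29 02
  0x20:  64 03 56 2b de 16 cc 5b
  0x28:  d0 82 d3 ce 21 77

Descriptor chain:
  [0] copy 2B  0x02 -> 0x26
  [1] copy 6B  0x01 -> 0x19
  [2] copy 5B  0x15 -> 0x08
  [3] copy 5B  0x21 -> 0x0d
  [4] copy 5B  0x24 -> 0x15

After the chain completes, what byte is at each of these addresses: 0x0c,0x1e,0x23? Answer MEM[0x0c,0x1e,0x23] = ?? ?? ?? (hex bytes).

MEM[0x0c,0x1e,0x23] = e5 2a 2b

[0] 0x02->0x26 len=2 : 6f 1a
[1] 0x01->0x19 len=6 : e5 6f 1a 98 e1 2a
[2] 0x15->0x08 len=5 : 97 10 80 44 e5
[3] 0x21->0x0d len=5 : 03 56 2b de 16
[4] 0x24->0x15 len=5 : de 16 6f 1a d0
query mem[0x0c]=0xe5, mem[0x1e]=0x2a, mem[0x23]=0x2b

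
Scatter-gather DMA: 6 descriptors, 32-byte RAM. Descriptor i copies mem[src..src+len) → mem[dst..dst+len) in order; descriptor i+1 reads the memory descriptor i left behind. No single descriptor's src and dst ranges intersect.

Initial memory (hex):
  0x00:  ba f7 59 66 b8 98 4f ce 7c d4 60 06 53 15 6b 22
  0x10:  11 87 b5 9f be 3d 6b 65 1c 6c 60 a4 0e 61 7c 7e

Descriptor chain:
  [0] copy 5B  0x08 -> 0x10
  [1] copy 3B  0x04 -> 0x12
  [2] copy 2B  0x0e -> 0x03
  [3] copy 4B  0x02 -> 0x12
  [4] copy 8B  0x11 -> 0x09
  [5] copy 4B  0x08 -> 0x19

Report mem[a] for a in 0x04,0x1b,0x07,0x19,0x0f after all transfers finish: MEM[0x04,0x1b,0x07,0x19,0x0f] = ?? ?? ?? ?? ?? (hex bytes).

MEM[0x04,0x1b,0x07,0x19,0x0f] = 22 59 ce 7c 65

[0] 0x08->0x10 len=5 : 7c d4 60 06 53
[1] 0x04->0x12 len=3 : b8 98 4f
[2] 0x0e->0x03 len=2 : 6b 22
[3] 0x02->0x12 len=4 : 59 6b 22 98
[4] 0x11->0x09 len=8 : d4 59 6b 22 98 6b 65 1c
[5] 0x08->0x19 len=4 : 7c d4 59 6b
query mem[0x04]=0x22, mem[0x1b]=0x59, mem[0x07]=0xce, mem[0x19]=0x7c, mem[0x0f]=0x65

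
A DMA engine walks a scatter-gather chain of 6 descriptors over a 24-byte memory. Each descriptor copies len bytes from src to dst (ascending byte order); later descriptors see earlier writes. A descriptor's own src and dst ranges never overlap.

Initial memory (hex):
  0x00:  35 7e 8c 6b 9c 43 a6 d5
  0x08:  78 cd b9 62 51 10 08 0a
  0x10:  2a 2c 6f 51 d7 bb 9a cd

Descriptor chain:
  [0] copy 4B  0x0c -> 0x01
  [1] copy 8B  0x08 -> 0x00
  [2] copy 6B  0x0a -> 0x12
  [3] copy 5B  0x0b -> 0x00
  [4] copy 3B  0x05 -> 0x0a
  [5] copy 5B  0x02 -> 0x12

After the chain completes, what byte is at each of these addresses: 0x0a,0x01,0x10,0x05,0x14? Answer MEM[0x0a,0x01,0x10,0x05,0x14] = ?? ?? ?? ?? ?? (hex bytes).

MEM[0x0a,0x01,0x10,0x05,0x14] = 10 51 2a 10 0a

[0] 0x0c->0x01 len=4 : 51 10 08 0a
[1] 0x08->0x00 len=8 : 78 cd b9 62 51 10 08 0a
[2] 0x0a->0x12 len=6 : b9 62 51 10 08 0a
[3] 0x0b->0x00 len=5 : 62 51 10 08 0a
[4] 0x05->0x0a len=3 : 10 08 0a
[5] 0x02->0x12 len=5 : 10 08 0a 10 08
query mem[0x0a]=0x10, mem[0x01]=0x51, mem[0x10]=0x2a, mem[0x05]=0x10, mem[0x14]=0x0a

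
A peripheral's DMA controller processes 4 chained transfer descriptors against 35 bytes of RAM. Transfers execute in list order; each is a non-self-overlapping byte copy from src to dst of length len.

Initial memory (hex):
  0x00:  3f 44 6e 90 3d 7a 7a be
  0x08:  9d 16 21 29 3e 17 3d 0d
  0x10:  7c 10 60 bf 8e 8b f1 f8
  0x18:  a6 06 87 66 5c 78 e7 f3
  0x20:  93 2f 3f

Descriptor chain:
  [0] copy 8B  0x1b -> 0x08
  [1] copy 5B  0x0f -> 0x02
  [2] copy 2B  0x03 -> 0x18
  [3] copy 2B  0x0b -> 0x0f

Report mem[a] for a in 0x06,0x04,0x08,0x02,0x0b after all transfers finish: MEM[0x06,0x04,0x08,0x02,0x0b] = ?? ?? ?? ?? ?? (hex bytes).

MEM[0x06,0x04,0x08,0x02,0x0b] = bf 10 66 3f e7

D0: mem[0x08..0x0f] <- [66 5c 78 e7 f3 93 2f 3f]
D1: mem[0x02..0x06] <- [3f 7c 10 60 bf]
D2: mem[0x18..0x19] <- [7c 10]
D3: mem[0x0f..0x10] <- [e7 f3]
query mem[0x06]=0xbf, mem[0x04]=0x10, mem[0x08]=0x66, mem[0x02]=0x3f, mem[0x0b]=0xe7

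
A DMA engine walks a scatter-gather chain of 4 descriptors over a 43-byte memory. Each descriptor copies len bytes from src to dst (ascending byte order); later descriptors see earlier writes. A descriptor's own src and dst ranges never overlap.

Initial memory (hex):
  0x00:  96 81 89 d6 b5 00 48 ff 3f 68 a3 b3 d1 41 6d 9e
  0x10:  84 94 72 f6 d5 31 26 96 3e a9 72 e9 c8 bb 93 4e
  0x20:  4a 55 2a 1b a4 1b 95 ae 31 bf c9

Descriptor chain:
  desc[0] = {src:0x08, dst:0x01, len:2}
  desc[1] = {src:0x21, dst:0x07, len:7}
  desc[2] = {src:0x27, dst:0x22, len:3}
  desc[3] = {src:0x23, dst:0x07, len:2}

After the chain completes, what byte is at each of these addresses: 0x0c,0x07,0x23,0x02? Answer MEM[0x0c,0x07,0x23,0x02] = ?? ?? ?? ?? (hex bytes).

MEM[0x0c,0x07,0x23,0x02] = 95 31 31 68

[0] 0x08->0x01 len=2 : 3f 68
[1] 0x21->0x07 len=7 : 55 2a 1b a4 1b 95 ae
[2] 0x27->0x22 len=3 : ae 31 bf
[3] 0x23->0x07 len=2 : 31 bf
query mem[0x0c]=0x95, mem[0x07]=0x31, mem[0x23]=0x31, mem[0x02]=0x68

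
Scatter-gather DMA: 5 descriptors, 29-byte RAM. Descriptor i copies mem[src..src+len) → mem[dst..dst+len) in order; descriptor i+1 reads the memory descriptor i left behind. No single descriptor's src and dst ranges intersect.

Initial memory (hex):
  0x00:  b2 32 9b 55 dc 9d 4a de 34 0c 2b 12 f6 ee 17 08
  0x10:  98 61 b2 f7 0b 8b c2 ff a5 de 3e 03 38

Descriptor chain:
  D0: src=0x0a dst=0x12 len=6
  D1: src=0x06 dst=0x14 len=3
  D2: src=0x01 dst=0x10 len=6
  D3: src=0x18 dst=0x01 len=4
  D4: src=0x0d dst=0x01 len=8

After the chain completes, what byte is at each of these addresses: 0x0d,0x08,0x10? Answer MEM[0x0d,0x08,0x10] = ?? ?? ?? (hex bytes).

MEM[0x0d,0x08,0x10] = ee 9d 32

#0 dst[0x12+6] := {0x2b,0x12,0xf6,0xee,0x17,0x08}
#1 dst[0x14+3] := {0x4a,0xde,0x34}
#2 dst[0x10+6] := {0x32,0x9b,0x55,0xdc,0x9d,0x4a}
#3 dst[0x01+4] := {0xa5,0xde,0x3e,0x03}
#4 dst[0x01+8] := {0xee,0x17,0x08,0x32,0x9b,0x55,0xdc,0x9d}
query mem[0x0d]=0xee, mem[0x08]=0x9d, mem[0x10]=0x32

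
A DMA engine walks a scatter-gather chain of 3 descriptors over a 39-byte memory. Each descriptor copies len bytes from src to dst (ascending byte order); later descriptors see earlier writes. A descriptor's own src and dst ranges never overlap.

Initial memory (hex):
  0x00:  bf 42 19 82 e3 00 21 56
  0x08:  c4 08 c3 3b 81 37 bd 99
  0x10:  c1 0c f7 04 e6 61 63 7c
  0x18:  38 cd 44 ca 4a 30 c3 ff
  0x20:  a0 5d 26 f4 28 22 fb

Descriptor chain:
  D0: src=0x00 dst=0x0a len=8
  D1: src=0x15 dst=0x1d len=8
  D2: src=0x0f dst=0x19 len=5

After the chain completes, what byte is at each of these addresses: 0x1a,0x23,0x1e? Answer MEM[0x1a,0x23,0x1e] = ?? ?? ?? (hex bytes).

[0] 0x00->0x0a len=8 : bf 42 19 82 e3 00 21 56
[1] 0x15->0x1d len=8 : 61 63 7c 38 cd 44 ca 4a
[2] 0x0f->0x19 len=5 : 00 21 56 f7 04
query mem[0x1a]=0x21, mem[0x23]=0xca, mem[0x1e]=0x63

MEM[0x1a,0x23,0x1e] = 21 ca 63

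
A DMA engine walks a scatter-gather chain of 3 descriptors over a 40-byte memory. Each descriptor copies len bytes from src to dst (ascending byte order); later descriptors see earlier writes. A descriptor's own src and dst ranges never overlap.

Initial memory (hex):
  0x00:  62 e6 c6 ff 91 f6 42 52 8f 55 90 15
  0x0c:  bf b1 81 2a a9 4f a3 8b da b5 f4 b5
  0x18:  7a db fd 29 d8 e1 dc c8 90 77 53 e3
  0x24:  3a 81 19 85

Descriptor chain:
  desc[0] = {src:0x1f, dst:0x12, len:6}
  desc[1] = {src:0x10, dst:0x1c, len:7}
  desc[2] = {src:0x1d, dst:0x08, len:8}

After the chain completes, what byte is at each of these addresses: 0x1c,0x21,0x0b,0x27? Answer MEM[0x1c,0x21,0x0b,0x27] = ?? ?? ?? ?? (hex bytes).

[0] 0x1f->0x12 len=6 : c8 90 77 53 e3 3a
[1] 0x10->0x1c len=7 : a9 4f c8 90 77 53 e3
[2] 0x1d->0x08 len=8 : 4f c8 90 77 53 e3 e3 3a
query mem[0x1c]=0xa9, mem[0x21]=0x53, mem[0x0b]=0x77, mem[0x27]=0x85

MEM[0x1c,0x21,0x0b,0x27] = a9 53 77 85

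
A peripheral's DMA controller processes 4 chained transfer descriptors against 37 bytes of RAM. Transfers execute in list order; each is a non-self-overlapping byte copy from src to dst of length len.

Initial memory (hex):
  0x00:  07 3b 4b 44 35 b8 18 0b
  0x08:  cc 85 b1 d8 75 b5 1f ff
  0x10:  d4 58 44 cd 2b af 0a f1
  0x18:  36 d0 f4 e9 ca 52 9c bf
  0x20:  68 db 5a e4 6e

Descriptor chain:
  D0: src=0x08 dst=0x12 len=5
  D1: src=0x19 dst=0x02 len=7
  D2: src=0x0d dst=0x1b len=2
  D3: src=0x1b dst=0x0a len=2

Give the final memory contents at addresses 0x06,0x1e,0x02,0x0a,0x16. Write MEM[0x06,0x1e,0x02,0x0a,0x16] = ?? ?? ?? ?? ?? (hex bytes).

#0 dst[0x12+5] := {0xcc,0x85,0xb1,0xd8,0x75}
#1 dst[0x02+7] := {0xd0,0xf4,0xe9,0xca,0x52,0x9c,0xbf}
#2 dst[0x1b+2] := {0xb5,0x1f}
#3 dst[0x0a+2] := {0xb5,0x1f}
query mem[0x06]=0x52, mem[0x1e]=0x9c, mem[0x02]=0xd0, mem[0x0a]=0xb5, mem[0x16]=0x75

MEM[0x06,0x1e,0x02,0x0a,0x16] = 52 9c d0 b5 75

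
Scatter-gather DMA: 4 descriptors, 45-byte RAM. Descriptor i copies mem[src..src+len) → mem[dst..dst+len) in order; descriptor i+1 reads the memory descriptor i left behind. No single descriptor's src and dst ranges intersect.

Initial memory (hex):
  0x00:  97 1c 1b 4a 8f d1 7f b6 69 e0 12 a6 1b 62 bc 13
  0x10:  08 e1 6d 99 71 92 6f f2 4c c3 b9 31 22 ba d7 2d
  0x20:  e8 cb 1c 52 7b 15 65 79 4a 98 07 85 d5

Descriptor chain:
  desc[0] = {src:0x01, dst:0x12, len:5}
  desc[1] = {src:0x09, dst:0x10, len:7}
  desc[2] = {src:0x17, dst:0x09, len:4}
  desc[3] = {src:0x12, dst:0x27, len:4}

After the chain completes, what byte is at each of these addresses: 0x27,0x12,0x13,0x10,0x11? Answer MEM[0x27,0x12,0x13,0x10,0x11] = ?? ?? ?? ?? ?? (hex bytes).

  after D0: wrote 5B at 0x12 = 1c1b4a8fd1
  after D1: wrote 7B at 0x10 = e012a61b62bc13
  after D2: wrote 4B at 0x09 = f24cc3b9
  after D3: wrote 4B at 0x27 = a61b62bc
query mem[0x27]=0xa6, mem[0x12]=0xa6, mem[0x13]=0x1b, mem[0x10]=0xe0, mem[0x11]=0x12

MEM[0x27,0x12,0x13,0x10,0x11] = a6 a6 1b e0 12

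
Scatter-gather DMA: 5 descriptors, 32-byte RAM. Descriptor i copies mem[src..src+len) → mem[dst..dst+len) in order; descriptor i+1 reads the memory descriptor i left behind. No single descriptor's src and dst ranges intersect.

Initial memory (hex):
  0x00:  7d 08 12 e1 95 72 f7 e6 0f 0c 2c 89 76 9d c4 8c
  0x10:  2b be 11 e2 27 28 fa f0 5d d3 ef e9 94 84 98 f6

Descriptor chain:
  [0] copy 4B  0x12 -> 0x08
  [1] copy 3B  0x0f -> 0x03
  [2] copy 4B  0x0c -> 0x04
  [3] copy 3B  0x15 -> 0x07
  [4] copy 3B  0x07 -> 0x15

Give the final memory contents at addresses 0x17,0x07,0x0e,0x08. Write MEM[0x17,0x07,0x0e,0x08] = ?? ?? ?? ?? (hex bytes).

[0] 0x12->0x08 len=4 : 11 e2 27 28
[1] 0x0f->0x03 len=3 : 8c 2b be
[2] 0x0c->0x04 len=4 : 76 9d c4 8c
[3] 0x15->0x07 len=3 : 28 fa f0
[4] 0x07->0x15 len=3 : 28 fa f0
query mem[0x17]=0xf0, mem[0x07]=0x28, mem[0x0e]=0xc4, mem[0x08]=0xfa

MEM[0x17,0x07,0x0e,0x08] = f0 28 c4 fa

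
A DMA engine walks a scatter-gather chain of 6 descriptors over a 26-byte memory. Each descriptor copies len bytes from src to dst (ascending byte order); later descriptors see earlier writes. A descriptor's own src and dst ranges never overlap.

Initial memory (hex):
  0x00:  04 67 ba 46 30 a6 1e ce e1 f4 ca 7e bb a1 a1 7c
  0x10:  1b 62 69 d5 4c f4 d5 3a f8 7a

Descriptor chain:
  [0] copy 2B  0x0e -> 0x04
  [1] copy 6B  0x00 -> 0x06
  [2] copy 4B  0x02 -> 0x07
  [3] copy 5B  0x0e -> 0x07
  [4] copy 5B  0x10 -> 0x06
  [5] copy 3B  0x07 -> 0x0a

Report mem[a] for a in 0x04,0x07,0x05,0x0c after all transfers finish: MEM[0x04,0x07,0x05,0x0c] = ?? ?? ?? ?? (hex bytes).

MEM[0x04,0x07,0x05,0x0c] = a1 62 7c d5

[0] 0x0e->0x04 len=2 : a1 7c
[1] 0x00->0x06 len=6 : 04 67 ba 46 a1 7c
[2] 0x02->0x07 len=4 : ba 46 a1 7c
[3] 0x0e->0x07 len=5 : a1 7c 1b 62 69
[4] 0x10->0x06 len=5 : 1b 62 69 d5 4c
[5] 0x07->0x0a len=3 : 62 69 d5
query mem[0x04]=0xa1, mem[0x07]=0x62, mem[0x05]=0x7c, mem[0x0c]=0xd5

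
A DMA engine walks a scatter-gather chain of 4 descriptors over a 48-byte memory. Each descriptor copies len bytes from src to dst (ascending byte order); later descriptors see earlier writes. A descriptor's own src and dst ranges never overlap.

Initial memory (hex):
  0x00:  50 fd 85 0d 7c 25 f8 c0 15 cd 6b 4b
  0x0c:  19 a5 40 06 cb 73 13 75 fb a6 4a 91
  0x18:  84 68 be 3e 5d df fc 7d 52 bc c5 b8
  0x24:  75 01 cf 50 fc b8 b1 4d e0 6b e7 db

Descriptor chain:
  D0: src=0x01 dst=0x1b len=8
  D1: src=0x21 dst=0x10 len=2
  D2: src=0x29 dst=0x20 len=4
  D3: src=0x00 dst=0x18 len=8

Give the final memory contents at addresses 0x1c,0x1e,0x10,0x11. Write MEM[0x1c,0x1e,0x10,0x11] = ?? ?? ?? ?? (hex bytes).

MEM[0x1c,0x1e,0x10,0x11] = 7c f8 c0 15

  after D0: wrote 8B at 0x1b = fd850d7c25f8c015
  after D1: wrote 2B at 0x10 = c015
  after D2: wrote 4B at 0x20 = b8b14de0
  after D3: wrote 8B at 0x18 = 50fd850d7c25f8c0
query mem[0x1c]=0x7c, mem[0x1e]=0xf8, mem[0x10]=0xc0, mem[0x11]=0x15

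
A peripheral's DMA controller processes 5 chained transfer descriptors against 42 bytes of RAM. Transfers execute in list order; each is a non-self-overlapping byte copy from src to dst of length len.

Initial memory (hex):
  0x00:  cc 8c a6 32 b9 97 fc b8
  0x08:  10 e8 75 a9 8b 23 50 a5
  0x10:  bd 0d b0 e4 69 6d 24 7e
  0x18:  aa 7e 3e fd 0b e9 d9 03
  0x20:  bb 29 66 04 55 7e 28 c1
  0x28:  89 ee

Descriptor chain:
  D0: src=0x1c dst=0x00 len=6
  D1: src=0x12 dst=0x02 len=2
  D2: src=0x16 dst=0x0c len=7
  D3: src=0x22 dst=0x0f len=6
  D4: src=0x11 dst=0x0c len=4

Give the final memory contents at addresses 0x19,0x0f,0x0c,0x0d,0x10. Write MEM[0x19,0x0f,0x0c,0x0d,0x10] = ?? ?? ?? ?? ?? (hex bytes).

MEM[0x19,0x0f,0x0c,0x0d,0x10] = 7e c1 55 7e 04

[0] 0x1c->0x00 len=6 : 0b e9 d9 03 bb 29
[1] 0x12->0x02 len=2 : b0 e4
[2] 0x16->0x0c len=7 : 24 7e aa 7e 3e fd 0b
[3] 0x22->0x0f len=6 : 66 04 55 7e 28 c1
[4] 0x11->0x0c len=4 : 55 7e 28 c1
query mem[0x19]=0x7e, mem[0x0f]=0xc1, mem[0x0c]=0x55, mem[0x0d]=0x7e, mem[0x10]=0x04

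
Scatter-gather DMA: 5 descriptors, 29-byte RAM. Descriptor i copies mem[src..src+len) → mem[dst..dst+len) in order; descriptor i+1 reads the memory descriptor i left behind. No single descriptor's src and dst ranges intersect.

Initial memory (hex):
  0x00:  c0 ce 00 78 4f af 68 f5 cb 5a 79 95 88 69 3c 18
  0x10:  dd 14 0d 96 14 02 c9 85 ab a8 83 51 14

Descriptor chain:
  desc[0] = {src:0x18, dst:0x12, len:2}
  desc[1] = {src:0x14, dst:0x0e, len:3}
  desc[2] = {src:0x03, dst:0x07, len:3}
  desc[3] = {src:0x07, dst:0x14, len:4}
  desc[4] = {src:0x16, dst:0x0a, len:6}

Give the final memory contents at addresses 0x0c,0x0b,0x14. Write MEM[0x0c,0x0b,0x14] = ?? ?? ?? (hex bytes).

MEM[0x0c,0x0b,0x14] = ab 79 78

[0] 0x18->0x12 len=2 : ab a8
[1] 0x14->0x0e len=3 : 14 02 c9
[2] 0x03->0x07 len=3 : 78 4f af
[3] 0x07->0x14 len=4 : 78 4f af 79
[4] 0x16->0x0a len=6 : af 79 ab a8 83 51
query mem[0x0c]=0xab, mem[0x0b]=0x79, mem[0x14]=0x78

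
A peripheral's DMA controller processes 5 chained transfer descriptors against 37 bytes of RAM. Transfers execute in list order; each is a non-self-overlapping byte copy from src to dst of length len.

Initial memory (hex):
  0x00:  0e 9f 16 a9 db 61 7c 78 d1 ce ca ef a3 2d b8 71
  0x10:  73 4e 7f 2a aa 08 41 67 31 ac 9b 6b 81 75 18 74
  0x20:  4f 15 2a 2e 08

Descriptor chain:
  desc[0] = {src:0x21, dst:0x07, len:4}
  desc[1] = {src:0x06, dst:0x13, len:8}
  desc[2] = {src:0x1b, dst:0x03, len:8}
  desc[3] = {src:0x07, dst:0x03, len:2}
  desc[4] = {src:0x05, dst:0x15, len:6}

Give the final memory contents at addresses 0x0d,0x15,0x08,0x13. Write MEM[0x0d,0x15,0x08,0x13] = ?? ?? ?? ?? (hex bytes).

D0: mem[0x07..0x0a] <- [15 2a 2e 08]
D1: mem[0x13..0x1a] <- [7c 15 2a 2e 08 ef a3 2d]
D2: mem[0x03..0x0a] <- [6b 81 75 18 74 4f 15 2a]
D3: mem[0x03..0x04] <- [74 4f]
D4: mem[0x15..0x1a] <- [75 18 74 4f 15 2a]
query mem[0x0d]=0x2d, mem[0x15]=0x75, mem[0x08]=0x4f, mem[0x13]=0x7c

MEM[0x0d,0x15,0x08,0x13] = 2d 75 4f 7c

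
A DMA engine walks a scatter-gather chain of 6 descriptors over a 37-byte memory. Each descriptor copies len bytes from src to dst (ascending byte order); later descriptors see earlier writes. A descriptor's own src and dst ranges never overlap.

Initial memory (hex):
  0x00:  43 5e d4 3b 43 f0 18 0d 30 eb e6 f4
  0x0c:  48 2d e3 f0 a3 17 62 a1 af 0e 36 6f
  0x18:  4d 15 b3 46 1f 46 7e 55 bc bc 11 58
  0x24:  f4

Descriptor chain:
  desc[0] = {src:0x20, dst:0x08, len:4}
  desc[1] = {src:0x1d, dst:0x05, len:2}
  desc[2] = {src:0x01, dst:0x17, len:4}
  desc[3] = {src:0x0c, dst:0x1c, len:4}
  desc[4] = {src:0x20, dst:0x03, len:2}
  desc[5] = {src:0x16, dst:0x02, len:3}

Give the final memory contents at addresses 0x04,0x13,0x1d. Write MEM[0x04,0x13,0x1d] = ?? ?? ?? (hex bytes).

[0] 0x20->0x08 len=4 : bc bc 11 58
[1] 0x1d->0x05 len=2 : 46 7e
[2] 0x01->0x17 len=4 : 5e d4 3b 43
[3] 0x0c->0x1c len=4 : 48 2d e3 f0
[4] 0x20->0x03 len=2 : bc bc
[5] 0x16->0x02 len=3 : 36 5e d4
query mem[0x04]=0xd4, mem[0x13]=0xa1, mem[0x1d]=0x2d

MEM[0x04,0x13,0x1d] = d4 a1 2d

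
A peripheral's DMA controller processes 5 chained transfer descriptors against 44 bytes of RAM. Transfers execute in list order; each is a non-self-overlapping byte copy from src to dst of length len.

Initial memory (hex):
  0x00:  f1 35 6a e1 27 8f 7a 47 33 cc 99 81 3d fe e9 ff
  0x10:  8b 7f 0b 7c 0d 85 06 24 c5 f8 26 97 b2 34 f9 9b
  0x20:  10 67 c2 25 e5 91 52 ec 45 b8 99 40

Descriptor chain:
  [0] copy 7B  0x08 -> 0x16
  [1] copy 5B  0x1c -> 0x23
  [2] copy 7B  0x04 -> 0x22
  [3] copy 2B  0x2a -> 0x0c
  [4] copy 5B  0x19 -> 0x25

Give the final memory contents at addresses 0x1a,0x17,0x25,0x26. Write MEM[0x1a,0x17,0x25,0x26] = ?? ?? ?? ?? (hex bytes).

MEM[0x1a,0x17,0x25,0x26] = 3d cc 81 3d

  after D0: wrote 7B at 0x16 = 33cc99813dfee9
  after D1: wrote 5B at 0x23 = e934f99b10
  after D2: wrote 7B at 0x22 = 278f7a4733cc99
  after D3: wrote 2B at 0x0c = 9940
  after D4: wrote 5B at 0x25 = 813dfee934
query mem[0x1a]=0x3d, mem[0x17]=0xcc, mem[0x25]=0x81, mem[0x26]=0x3d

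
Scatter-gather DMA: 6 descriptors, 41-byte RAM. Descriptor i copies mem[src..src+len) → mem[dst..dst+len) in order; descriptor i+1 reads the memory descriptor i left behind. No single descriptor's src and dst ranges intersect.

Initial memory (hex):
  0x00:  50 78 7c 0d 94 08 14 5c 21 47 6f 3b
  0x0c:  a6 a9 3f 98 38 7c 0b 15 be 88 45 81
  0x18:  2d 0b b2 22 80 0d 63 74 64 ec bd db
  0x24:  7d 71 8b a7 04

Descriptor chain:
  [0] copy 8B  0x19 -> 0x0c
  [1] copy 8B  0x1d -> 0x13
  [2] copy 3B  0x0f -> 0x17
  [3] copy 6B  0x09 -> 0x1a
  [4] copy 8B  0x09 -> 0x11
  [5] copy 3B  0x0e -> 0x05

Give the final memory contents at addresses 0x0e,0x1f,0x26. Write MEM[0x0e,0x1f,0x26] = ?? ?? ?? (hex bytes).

[0] 0x19->0x0c len=8 : 0b b2 22 80 0d 63 74 64
[1] 0x1d->0x13 len=8 : 0d 63 74 64 ec bd db 7d
[2] 0x0f->0x17 len=3 : 80 0d 63
[3] 0x09->0x1a len=6 : 47 6f 3b 0b b2 22
[4] 0x09->0x11 len=8 : 47 6f 3b 0b b2 22 80 0d
[5] 0x0e->0x05 len=3 : 22 80 0d
query mem[0x0e]=0x22, mem[0x1f]=0x22, mem[0x26]=0x8b

MEM[0x0e,0x1f,0x26] = 22 22 8b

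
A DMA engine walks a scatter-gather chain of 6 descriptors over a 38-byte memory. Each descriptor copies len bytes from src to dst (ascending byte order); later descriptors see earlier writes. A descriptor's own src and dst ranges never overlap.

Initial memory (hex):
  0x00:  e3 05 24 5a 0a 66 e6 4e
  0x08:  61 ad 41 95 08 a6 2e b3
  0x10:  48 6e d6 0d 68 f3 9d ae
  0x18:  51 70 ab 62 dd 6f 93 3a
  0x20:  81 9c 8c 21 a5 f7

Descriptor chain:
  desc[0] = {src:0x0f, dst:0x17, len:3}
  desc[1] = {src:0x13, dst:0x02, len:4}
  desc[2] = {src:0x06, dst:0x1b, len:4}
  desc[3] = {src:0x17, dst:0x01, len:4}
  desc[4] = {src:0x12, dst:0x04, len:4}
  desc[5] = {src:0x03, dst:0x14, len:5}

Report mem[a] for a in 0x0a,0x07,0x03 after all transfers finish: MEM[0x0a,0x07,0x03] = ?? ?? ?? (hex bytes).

  after D0: wrote 3B at 0x17 = b3486e
  after D1: wrote 4B at 0x02 = 0d68f39d
  after D2: wrote 4B at 0x1b = e64e61ad
  after D3: wrote 4B at 0x01 = b3486eab
  after D4: wrote 4B at 0x04 = d60d68f3
  after D5: wrote 5B at 0x14 = 6ed60d68f3
query mem[0x0a]=0x41, mem[0x07]=0xf3, mem[0x03]=0x6e

MEM[0x0a,0x07,0x03] = 41 f3 6e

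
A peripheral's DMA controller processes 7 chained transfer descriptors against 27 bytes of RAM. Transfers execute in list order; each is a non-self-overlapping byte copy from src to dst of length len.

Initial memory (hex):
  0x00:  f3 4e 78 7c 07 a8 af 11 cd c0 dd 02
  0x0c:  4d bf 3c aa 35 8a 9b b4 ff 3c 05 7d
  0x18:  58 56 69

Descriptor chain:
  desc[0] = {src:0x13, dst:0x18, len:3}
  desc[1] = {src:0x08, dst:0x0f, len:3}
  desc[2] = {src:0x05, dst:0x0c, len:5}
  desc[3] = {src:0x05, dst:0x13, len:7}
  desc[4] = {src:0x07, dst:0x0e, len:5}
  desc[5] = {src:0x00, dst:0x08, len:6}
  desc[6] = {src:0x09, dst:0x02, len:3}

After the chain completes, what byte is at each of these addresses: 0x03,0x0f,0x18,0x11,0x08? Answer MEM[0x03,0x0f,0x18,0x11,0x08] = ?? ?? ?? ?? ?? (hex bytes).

MEM[0x03,0x0f,0x18,0x11,0x08] = 78 cd dd dd f3

  after D0: wrote 3B at 0x18 = b4ff3c
  after D1: wrote 3B at 0x0f = cdc0dd
  after D2: wrote 5B at 0x0c = a8af11cdc0
  after D3: wrote 7B at 0x13 = a8af11cdc0dd02
  after D4: wrote 5B at 0x0e = 11cdc0dd02
  after D5: wrote 6B at 0x08 = f34e787c07a8
  after D6: wrote 3B at 0x02 = 4e787c
query mem[0x03]=0x78, mem[0x0f]=0xcd, mem[0x18]=0xdd, mem[0x11]=0xdd, mem[0x08]=0xf3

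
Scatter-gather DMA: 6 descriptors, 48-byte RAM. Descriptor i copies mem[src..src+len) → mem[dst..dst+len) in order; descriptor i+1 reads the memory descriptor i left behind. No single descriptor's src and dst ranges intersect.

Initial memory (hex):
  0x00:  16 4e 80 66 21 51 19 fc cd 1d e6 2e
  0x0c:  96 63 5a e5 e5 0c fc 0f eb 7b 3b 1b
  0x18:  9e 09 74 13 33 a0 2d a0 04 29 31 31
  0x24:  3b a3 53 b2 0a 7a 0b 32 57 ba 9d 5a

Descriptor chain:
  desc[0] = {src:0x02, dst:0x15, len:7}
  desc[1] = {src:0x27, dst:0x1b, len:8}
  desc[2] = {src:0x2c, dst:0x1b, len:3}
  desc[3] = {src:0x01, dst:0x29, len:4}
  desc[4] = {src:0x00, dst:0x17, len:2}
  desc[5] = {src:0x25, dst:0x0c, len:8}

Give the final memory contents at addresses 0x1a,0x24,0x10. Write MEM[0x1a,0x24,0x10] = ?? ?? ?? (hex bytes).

  after D0: wrote 7B at 0x15 = 8066215119fccd
  after D1: wrote 8B at 0x1b = b20a7a0b3257ba9d
  after D2: wrote 3B at 0x1b = 57ba9d
  after D3: wrote 4B at 0x29 = 4e806621
  after D4: wrote 2B at 0x17 = 164e
  after D5: wrote 8B at 0x0c = a353b20a4e806621
query mem[0x1a]=0xfc, mem[0x24]=0x3b, mem[0x10]=0x4e

MEM[0x1a,0x24,0x10] = fc 3b 4e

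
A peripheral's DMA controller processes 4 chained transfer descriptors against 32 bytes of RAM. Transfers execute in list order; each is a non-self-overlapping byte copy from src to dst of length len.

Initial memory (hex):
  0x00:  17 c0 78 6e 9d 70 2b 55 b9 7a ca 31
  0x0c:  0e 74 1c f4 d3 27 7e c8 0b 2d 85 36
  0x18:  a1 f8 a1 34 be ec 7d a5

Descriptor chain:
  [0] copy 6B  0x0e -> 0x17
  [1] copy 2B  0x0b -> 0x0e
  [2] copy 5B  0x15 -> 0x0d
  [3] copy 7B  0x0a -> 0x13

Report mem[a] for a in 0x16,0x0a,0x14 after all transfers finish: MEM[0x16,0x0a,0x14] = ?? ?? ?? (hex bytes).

[0] 0x0e->0x17 len=6 : 1c f4 d3 27 7e c8
[1] 0x0b->0x0e len=2 : 31 0e
[2] 0x15->0x0d len=5 : 2d 85 1c f4 d3
[3] 0x0a->0x13 len=7 : ca 31 0e 2d 85 1c f4
query mem[0x16]=0x2d, mem[0x0a]=0xca, mem[0x14]=0x31

MEM[0x16,0x0a,0x14] = 2d ca 31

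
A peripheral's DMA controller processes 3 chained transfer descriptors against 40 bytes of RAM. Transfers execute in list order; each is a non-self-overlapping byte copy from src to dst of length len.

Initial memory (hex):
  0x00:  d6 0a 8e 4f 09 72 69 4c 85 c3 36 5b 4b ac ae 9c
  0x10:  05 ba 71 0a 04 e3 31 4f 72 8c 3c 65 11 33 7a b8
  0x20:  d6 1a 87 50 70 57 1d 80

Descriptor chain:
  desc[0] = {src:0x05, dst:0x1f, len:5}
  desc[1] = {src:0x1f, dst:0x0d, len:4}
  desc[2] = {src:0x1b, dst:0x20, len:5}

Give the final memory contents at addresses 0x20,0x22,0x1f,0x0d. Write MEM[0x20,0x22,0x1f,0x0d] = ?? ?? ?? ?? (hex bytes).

MEM[0x20,0x22,0x1f,0x0d] = 65 33 72 72

[0] 0x05->0x1f len=5 : 72 69 4c 85 c3
[1] 0x1f->0x0d len=4 : 72 69 4c 85
[2] 0x1b->0x20 len=5 : 65 11 33 7a 72
query mem[0x20]=0x65, mem[0x22]=0x33, mem[0x1f]=0x72, mem[0x0d]=0x72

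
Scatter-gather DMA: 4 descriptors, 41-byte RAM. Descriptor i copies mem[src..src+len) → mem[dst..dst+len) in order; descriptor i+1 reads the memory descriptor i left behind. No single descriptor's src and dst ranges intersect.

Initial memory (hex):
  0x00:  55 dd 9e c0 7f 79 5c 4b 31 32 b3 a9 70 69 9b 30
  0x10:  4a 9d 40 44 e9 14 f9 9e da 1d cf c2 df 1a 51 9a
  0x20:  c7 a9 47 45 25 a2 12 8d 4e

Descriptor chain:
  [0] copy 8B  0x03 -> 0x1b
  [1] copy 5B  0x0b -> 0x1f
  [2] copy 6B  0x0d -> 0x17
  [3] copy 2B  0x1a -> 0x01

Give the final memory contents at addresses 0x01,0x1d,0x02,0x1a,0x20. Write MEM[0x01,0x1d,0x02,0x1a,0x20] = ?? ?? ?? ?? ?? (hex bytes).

D0: mem[0x1b..0x22] <- [c0 7f 79 5c 4b 31 32 b3]
D1: mem[0x1f..0x23] <- [a9 70 69 9b 30]
D2: mem[0x17..0x1c] <- [69 9b 30 4a 9d 40]
D3: mem[0x01..0x02] <- [4a 9d]
query mem[0x01]=0x4a, mem[0x1d]=0x79, mem[0x02]=0x9d, mem[0x1a]=0x4a, mem[0x20]=0x70

MEM[0x01,0x1d,0x02,0x1a,0x20] = 4a 79 9d 4a 70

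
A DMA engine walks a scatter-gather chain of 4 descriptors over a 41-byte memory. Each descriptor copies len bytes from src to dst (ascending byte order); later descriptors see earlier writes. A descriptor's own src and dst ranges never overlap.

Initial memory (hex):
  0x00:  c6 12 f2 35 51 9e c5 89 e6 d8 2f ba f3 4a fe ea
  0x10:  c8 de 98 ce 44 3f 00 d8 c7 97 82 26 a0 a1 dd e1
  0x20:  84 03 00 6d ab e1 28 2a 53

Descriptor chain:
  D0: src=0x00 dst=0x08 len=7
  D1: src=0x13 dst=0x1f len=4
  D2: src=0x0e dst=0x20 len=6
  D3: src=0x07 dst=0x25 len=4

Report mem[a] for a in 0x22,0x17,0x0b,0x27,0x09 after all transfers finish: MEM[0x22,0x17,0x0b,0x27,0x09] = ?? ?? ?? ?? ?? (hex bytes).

  after D0: wrote 7B at 0x08 = c612f235519ec5
  after D1: wrote 4B at 0x1f = ce443f00
  after D2: wrote 6B at 0x20 = c5eac8de98ce
  after D3: wrote 4B at 0x25 = 89c612f2
query mem[0x22]=0xc8, mem[0x17]=0xd8, mem[0x0b]=0x35, mem[0x27]=0x12, mem[0x09]=0x12

MEM[0x22,0x17,0x0b,0x27,0x09] = c8 d8 35 12 12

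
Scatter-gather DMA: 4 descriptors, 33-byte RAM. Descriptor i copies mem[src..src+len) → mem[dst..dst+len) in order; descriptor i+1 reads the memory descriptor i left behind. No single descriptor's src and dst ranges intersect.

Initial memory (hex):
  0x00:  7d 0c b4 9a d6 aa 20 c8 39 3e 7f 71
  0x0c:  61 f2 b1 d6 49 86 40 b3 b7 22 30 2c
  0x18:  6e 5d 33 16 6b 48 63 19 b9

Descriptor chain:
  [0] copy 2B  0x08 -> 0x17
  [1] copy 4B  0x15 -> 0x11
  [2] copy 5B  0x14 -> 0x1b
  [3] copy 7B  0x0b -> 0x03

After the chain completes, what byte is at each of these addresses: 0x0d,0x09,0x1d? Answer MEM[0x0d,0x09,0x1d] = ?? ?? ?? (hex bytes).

MEM[0x0d,0x09,0x1d] = f2 22 30

D0: mem[0x17..0x18] <- [39 3e]
D1: mem[0x11..0x14] <- [22 30 39 3e]
D2: mem[0x1b..0x1f] <- [3e 22 30 39 3e]
D3: mem[0x03..0x09] <- [71 61 f2 b1 d6 49 22]
query mem[0x0d]=0xf2, mem[0x09]=0x22, mem[0x1d]=0x30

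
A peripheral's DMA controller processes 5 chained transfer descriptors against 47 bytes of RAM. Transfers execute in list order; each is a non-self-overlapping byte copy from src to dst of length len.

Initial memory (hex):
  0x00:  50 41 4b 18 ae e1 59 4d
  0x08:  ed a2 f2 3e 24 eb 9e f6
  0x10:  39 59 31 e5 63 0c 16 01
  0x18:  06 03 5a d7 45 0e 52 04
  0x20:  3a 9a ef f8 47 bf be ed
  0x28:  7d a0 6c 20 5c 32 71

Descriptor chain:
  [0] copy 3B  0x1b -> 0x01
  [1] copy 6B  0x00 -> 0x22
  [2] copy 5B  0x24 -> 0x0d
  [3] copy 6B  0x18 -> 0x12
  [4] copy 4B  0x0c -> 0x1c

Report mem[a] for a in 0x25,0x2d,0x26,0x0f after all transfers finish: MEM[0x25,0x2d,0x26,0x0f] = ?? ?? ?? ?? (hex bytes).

MEM[0x25,0x2d,0x26,0x0f] = 0e 32 ae ae

D0: mem[0x01..0x03] <- [d7 45 0e]
D1: mem[0x22..0x27] <- [50 d7 45 0e ae e1]
D2: mem[0x0d..0x11] <- [45 0e ae e1 7d]
D3: mem[0x12..0x17] <- [06 03 5a d7 45 0e]
D4: mem[0x1c..0x1f] <- [24 45 0e ae]
query mem[0x25]=0x0e, mem[0x2d]=0x32, mem[0x26]=0xae, mem[0x0f]=0xae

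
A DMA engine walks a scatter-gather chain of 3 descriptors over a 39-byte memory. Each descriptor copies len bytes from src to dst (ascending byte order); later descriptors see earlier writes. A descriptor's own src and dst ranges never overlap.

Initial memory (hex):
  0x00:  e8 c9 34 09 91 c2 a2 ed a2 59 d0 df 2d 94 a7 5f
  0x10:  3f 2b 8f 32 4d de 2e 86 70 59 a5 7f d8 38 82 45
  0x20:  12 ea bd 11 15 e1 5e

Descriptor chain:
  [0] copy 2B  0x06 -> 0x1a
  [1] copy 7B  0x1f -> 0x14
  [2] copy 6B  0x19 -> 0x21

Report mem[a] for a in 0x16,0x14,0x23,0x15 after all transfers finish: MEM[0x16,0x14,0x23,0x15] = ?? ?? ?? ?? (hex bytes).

MEM[0x16,0x14,0x23,0x15] = ea 45 ed 12

[0] 0x06->0x1a len=2 : a2 ed
[1] 0x1f->0x14 len=7 : 45 12 ea bd 11 15 e1
[2] 0x19->0x21 len=6 : 15 e1 ed d8 38 82
query mem[0x16]=0xea, mem[0x14]=0x45, mem[0x23]=0xed, mem[0x15]=0x12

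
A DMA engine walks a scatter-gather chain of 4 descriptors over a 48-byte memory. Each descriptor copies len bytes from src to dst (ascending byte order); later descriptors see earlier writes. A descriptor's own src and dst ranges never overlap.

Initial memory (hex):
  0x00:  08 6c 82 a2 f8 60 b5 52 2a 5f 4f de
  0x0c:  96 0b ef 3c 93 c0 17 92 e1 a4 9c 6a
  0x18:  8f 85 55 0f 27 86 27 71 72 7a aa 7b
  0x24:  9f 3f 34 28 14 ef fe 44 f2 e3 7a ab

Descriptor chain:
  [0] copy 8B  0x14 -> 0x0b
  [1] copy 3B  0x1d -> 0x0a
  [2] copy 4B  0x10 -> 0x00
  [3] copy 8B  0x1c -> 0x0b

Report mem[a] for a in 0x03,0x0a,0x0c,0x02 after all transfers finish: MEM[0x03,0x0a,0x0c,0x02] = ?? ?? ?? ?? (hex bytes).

MEM[0x03,0x0a,0x0c,0x02] = 92 86 86 0f

D0: mem[0x0b..0x12] <- [e1 a4 9c 6a 8f 85 55 0f]
D1: mem[0x0a..0x0c] <- [86 27 71]
D2: mem[0x00..0x03] <- [85 55 0f 92]
D3: mem[0x0b..0x12] <- [27 86 27 71 72 7a aa 7b]
query mem[0x03]=0x92, mem[0x0a]=0x86, mem[0x0c]=0x86, mem[0x02]=0x0f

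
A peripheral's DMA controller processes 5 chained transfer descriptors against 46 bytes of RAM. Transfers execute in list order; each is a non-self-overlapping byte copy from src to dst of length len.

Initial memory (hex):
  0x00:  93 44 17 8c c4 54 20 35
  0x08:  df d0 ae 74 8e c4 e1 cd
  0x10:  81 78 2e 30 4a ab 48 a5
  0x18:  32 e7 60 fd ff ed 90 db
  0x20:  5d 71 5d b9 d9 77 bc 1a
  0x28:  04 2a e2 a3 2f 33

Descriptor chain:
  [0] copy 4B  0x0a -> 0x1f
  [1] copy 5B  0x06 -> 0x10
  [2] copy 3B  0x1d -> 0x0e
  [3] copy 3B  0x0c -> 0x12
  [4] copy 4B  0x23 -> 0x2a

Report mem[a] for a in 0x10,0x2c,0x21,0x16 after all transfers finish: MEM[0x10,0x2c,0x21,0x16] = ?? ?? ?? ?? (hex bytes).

MEM[0x10,0x2c,0x21,0x16] = ae 77 8e 48

[0] 0x0a->0x1f len=4 : ae 74 8e c4
[1] 0x06->0x10 len=5 : 20 35 df d0 ae
[2] 0x1d->0x0e len=3 : ed 90 ae
[3] 0x0c->0x12 len=3 : 8e c4 ed
[4] 0x23->0x2a len=4 : b9 d9 77 bc
query mem[0x10]=0xae, mem[0x2c]=0x77, mem[0x21]=0x8e, mem[0x16]=0x48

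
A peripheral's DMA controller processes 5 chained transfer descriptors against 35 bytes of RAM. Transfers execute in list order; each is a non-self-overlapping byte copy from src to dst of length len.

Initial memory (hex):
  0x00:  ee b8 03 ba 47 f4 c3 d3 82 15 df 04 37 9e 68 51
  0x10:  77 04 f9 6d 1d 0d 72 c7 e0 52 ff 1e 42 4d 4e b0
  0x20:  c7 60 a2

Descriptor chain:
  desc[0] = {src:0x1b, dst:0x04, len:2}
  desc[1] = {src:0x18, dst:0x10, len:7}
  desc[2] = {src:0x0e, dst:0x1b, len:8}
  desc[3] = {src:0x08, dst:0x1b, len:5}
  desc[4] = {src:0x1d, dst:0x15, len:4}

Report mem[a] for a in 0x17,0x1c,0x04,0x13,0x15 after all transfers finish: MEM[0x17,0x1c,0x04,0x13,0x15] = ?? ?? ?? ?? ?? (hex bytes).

MEM[0x17,0x1c,0x04,0x13,0x15] = 37 15 1e 1e df

#0 dst[0x04+2] := {0x1e,0x42}
#1 dst[0x10+7] := {0xe0,0x52,0xff,0x1e,0x42,0x4d,0x4e}
#2 dst[0x1b+8] := {0x68,0x51,0xe0,0x52,0xff,0x1e,0x42,0x4d}
#3 dst[0x1b+5] := {0x82,0x15,0xdf,0x04,0x37}
#4 dst[0x15+4] := {0xdf,0x04,0x37,0x1e}
query mem[0x17]=0x37, mem[0x1c]=0x15, mem[0x04]=0x1e, mem[0x13]=0x1e, mem[0x15]=0xdf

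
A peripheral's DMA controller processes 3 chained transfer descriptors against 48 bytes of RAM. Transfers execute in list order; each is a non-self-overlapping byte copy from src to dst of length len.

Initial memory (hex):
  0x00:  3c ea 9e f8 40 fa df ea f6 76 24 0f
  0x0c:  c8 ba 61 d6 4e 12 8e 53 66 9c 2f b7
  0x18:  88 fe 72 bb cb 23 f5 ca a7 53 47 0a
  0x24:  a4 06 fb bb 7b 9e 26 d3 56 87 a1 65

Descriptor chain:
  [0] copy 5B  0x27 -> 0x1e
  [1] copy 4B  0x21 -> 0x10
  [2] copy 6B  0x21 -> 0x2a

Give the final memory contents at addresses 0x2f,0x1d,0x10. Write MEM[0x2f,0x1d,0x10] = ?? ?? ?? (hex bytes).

#0 dst[0x1e+5] := {0xbb,0x7b,0x9e,0x26,0xd3}
#1 dst[0x10+4] := {0x26,0xd3,0x0a,0xa4}
#2 dst[0x2a+6] := {0x26,0xd3,0x0a,0xa4,0x06,0xfb}
query mem[0x2f]=0xfb, mem[0x1d]=0x23, mem[0x10]=0x26

MEM[0x2f,0x1d,0x10] = fb 23 26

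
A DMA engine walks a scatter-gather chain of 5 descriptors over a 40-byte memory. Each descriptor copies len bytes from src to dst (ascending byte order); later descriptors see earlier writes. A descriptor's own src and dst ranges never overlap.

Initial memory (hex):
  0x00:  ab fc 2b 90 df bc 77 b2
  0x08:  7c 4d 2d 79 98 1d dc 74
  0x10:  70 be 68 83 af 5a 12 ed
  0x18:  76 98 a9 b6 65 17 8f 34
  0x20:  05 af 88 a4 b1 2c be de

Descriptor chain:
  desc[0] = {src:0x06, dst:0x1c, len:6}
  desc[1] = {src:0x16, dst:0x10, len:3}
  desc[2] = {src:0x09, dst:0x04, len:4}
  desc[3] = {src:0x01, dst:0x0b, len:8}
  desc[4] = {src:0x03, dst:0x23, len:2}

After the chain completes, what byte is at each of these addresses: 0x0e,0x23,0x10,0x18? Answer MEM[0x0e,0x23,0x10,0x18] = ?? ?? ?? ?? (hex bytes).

D0: mem[0x1c..0x21] <- [77 b2 7c 4d 2d 79]
D1: mem[0x10..0x12] <- [12 ed 76]
D2: mem[0x04..0x07] <- [4d 2d 79 98]
D3: mem[0x0b..0x12] <- [fc 2b 90 4d 2d 79 98 7c]
D4: mem[0x23..0x24] <- [90 4d]
query mem[0x0e]=0x4d, mem[0x23]=0x90, mem[0x10]=0x79, mem[0x18]=0x76

MEM[0x0e,0x23,0x10,0x18] = 4d 90 79 76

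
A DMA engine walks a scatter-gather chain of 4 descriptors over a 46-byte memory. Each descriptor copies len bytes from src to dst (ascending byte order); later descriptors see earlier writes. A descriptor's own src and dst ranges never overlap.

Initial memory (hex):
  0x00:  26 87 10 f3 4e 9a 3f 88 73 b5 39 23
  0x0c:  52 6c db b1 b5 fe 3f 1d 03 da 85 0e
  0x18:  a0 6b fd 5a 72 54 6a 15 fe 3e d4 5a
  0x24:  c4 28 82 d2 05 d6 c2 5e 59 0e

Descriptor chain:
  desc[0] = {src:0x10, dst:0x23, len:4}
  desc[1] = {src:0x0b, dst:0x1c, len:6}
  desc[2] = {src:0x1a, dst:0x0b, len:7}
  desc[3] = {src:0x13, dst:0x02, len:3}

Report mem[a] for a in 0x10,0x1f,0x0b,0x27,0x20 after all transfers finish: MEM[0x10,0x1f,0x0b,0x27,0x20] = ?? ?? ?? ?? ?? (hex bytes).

#0 dst[0x23+4] := {0xb5,0xfe,0x3f,0x1d}
#1 dst[0x1c+6] := {0x23,0x52,0x6c,0xdb,0xb1,0xb5}
#2 dst[0x0b+7] := {0xfd,0x5a,0x23,0x52,0x6c,0xdb,0xb1}
#3 dst[0x02+3] := {0x1d,0x03,0xda}
query mem[0x10]=0xdb, mem[0x1f]=0xdb, mem[0x0b]=0xfd, mem[0x27]=0xd2, mem[0x20]=0xb1

MEM[0x10,0x1f,0x0b,0x27,0x20] = db db fd d2 b1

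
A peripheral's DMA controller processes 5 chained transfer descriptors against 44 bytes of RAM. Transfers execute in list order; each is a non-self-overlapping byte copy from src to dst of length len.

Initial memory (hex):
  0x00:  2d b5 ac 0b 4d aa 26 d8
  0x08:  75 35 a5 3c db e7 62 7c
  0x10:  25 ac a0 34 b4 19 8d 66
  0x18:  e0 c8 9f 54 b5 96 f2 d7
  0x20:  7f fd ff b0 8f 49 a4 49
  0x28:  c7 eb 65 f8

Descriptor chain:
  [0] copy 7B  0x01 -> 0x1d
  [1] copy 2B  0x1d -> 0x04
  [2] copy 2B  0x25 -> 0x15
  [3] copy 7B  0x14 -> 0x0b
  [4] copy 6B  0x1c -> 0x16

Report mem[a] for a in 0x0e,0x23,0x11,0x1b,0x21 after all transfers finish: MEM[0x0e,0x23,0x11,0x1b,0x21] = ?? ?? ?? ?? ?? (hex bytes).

  after D0: wrote 7B at 0x1d = b5ac0b4daa26d8
  after D1: wrote 2B at 0x04 = b5ac
  after D2: wrote 2B at 0x15 = 49a4
  after D3: wrote 7B at 0x0b = b449a466e0c89f
  after D4: wrote 6B at 0x16 = b5b5ac0b4daa
query mem[0x0e]=0x66, mem[0x23]=0xd8, mem[0x11]=0x9f, mem[0x1b]=0xaa, mem[0x21]=0xaa

MEM[0x0e,0x23,0x11,0x1b,0x21] = 66 d8 9f aa aa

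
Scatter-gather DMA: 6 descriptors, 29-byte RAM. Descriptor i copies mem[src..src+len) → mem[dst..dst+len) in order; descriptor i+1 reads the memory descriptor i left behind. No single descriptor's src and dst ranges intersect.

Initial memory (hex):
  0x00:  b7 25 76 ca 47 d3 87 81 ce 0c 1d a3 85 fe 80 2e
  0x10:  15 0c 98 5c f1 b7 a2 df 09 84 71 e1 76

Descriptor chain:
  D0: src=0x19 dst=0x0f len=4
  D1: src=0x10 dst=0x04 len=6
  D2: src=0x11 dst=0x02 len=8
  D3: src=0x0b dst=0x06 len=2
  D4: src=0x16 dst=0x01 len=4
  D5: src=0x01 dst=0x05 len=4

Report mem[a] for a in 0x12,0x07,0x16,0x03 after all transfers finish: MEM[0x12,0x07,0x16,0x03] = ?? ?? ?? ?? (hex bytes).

MEM[0x12,0x07,0x16,0x03] = 76 09 a2 09

[0] 0x19->0x0f len=4 : 84 71 e1 76
[1] 0x10->0x04 len=6 : 71 e1 76 5c f1 b7
[2] 0x11->0x02 len=8 : e1 76 5c f1 b7 a2 df 09
[3] 0x0b->0x06 len=2 : a3 85
[4] 0x16->0x01 len=4 : a2 df 09 84
[5] 0x01->0x05 len=4 : a2 df 09 84
query mem[0x12]=0x76, mem[0x07]=0x09, mem[0x16]=0xa2, mem[0x03]=0x09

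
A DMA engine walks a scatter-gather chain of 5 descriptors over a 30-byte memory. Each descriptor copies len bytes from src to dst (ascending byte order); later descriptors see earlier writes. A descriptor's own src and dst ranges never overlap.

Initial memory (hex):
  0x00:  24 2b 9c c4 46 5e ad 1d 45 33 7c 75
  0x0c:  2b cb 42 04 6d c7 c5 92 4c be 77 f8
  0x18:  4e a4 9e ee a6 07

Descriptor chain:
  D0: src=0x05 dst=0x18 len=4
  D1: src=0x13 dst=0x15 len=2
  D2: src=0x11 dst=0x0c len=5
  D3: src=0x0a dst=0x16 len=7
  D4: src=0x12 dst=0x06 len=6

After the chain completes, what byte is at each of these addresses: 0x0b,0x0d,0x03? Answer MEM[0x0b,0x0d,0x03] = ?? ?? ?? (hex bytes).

#0 dst[0x18+4] := {0x5e,0xad,0x1d,0x45}
#1 dst[0x15+2] := {0x92,0x4c}
#2 dst[0x0c+5] := {0xc7,0xc5,0x92,0x4c,0x92}
#3 dst[0x16+7] := {0x7c,0x75,0xc7,0xc5,0x92,0x4c,0x92}
#4 dst[0x06+6] := {0xc5,0x92,0x4c,0x92,0x7c,0x75}
query mem[0x0b]=0x75, mem[0x0d]=0xc5, mem[0x03]=0xc4

MEM[0x0b,0x0d,0x03] = 75 c5 c4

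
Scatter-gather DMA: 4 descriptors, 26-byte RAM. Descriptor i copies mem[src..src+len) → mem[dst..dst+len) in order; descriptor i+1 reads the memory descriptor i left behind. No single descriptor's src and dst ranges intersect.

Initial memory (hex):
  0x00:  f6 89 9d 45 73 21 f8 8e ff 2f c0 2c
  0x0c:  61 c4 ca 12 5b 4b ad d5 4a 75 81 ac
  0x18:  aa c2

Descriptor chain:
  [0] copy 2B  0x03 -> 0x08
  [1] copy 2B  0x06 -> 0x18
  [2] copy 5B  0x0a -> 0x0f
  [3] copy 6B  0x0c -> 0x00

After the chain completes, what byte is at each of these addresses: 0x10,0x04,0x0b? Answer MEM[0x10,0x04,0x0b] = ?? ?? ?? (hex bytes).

D0: mem[0x08..0x09] <- [45 73]
D1: mem[0x18..0x19] <- [f8 8e]
D2: mem[0x0f..0x13] <- [c0 2c 61 c4 ca]
D3: mem[0x00..0x05] <- [61 c4 ca c0 2c 61]
query mem[0x10]=0x2c, mem[0x04]=0x2c, mem[0x0b]=0x2c

MEM[0x10,0x04,0x0b] = 2c 2c 2c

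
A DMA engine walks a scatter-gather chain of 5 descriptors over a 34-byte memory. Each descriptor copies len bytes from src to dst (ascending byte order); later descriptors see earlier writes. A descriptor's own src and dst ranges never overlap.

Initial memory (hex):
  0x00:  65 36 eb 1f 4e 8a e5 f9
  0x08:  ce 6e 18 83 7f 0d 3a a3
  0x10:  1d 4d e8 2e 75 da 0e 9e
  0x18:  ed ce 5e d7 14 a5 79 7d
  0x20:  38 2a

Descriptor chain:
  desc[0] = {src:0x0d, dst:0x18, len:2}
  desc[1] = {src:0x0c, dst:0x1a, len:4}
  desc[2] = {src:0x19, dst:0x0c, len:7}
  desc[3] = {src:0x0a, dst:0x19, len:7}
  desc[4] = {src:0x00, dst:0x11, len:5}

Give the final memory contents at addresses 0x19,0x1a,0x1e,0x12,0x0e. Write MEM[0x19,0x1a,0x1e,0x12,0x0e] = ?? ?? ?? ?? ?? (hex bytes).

MEM[0x19,0x1a,0x1e,0x12,0x0e] = 18 83 3a 36 0d

D0: mem[0x18..0x19] <- [0d 3a]
D1: mem[0x1a..0x1d] <- [7f 0d 3a a3]
D2: mem[0x0c..0x12] <- [3a 7f 0d 3a a3 79 7d]
D3: mem[0x19..0x1f] <- [18 83 3a 7f 0d 3a a3]
D4: mem[0x11..0x15] <- [65 36 eb 1f 4e]
query mem[0x19]=0x18, mem[0x1a]=0x83, mem[0x1e]=0x3a, mem[0x12]=0x36, mem[0x0e]=0x0d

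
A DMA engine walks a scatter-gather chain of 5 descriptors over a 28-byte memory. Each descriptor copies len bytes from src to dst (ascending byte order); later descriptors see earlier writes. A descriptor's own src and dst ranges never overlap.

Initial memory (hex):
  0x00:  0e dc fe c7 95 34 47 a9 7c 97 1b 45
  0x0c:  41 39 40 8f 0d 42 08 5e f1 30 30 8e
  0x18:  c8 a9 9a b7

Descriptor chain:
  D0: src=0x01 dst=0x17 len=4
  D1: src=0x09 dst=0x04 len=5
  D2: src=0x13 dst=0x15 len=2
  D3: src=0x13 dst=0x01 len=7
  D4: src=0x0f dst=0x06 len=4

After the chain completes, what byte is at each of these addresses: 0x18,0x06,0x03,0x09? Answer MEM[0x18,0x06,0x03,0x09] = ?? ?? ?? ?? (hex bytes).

D0: mem[0x17..0x1a] <- [dc fe c7 95]
D1: mem[0x04..0x08] <- [97 1b 45 41 39]
D2: mem[0x15..0x16] <- [5e f1]
D3: mem[0x01..0x07] <- [5e f1 5e f1 dc fe c7]
D4: mem[0x06..0x09] <- [8f 0d 42 08]
query mem[0x18]=0xfe, mem[0x06]=0x8f, mem[0x03]=0x5e, mem[0x09]=0x08

MEM[0x18,0x06,0x03,0x09] = fe 8f 5e 08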